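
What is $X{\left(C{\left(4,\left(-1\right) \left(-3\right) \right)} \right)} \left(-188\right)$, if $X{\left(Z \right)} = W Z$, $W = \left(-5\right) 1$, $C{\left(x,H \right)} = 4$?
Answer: $3760$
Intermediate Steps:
$W = -5$
$X{\left(Z \right)} = - 5 Z$
$X{\left(C{\left(4,\left(-1\right) \left(-3\right) \right)} \right)} \left(-188\right) = \left(-5\right) 4 \left(-188\right) = \left(-20\right) \left(-188\right) = 3760$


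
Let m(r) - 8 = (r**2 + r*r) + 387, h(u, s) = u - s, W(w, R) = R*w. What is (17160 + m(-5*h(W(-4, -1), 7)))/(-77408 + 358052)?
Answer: 1385/21588 ≈ 0.064156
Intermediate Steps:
m(r) = 395 + 2*r**2 (m(r) = 8 + ((r**2 + r*r) + 387) = 8 + ((r**2 + r**2) + 387) = 8 + (2*r**2 + 387) = 8 + (387 + 2*r**2) = 395 + 2*r**2)
(17160 + m(-5*h(W(-4, -1), 7)))/(-77408 + 358052) = (17160 + (395 + 2*(-5*(-1*(-4) - 1*7))**2))/(-77408 + 358052) = (17160 + (395 + 2*(-5*(4 - 7))**2))/280644 = (17160 + (395 + 2*(-5*(-3))**2))*(1/280644) = (17160 + (395 + 2*15**2))*(1/280644) = (17160 + (395 + 2*225))*(1/280644) = (17160 + (395 + 450))*(1/280644) = (17160 + 845)*(1/280644) = 18005*(1/280644) = 1385/21588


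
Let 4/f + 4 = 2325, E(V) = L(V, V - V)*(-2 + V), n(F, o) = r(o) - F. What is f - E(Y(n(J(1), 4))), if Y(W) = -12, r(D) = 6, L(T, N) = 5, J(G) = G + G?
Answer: 162474/2321 ≈ 70.002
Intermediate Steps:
J(G) = 2*G
n(F, o) = 6 - F
E(V) = -10 + 5*V (E(V) = 5*(-2 + V) = -10 + 5*V)
f = 4/2321 (f = 4/(-4 + 2325) = 4/2321 ≈ 0.0017234)
f - E(Y(n(J(1), 4))) = 4/2321 - (-10 + 5*(-12)) = 4/2321 - (-10 - 60) = 4/2321 - 1*(-70) = 4/2321 + 70 = 162474/2321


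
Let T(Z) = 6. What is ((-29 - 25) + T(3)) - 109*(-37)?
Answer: 3985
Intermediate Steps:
((-29 - 25) + T(3)) - 109*(-37) = ((-29 - 25) + 6) - 109*(-37) = (-54 + 6) + 4033 = -48 + 4033 = 3985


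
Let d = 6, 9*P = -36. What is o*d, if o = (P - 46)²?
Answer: 15000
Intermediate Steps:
P = -4 (P = (⅑)*(-36) = -4)
o = 2500 (o = (-4 - 46)² = (-50)² = 2500)
o*d = 2500*6 = 15000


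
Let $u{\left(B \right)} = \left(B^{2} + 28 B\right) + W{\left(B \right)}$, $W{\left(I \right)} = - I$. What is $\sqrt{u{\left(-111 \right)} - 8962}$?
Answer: $\sqrt{362} \approx 19.026$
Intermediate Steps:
$u{\left(B \right)} = B^{2} + 27 B$ ($u{\left(B \right)} = \left(B^{2} + 28 B\right) - B = B^{2} + 27 B$)
$\sqrt{u{\left(-111 \right)} - 8962} = \sqrt{- 111 \left(27 - 111\right) - 8962} = \sqrt{\left(-111\right) \left(-84\right) - 8962} = \sqrt{9324 - 8962} = \sqrt{362}$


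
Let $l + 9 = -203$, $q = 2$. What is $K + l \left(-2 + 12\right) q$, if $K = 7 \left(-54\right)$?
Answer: $-4618$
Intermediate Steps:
$l = -212$ ($l = -9 - 203 = -212$)
$K = -378$
$K + l \left(-2 + 12\right) q = -378 - 212 \left(-2 + 12\right) 2 = -378 - 212 \cdot 10 \cdot 2 = -378 - 4240 = -4618$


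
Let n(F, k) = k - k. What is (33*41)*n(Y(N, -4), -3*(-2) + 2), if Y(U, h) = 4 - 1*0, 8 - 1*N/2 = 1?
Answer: 0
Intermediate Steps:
N = 14 (N = 16 - 2*1 = 16 - 2 = 14)
Y(U, h) = 4 (Y(U, h) = 4 + 0 = 4)
n(F, k) = 0
(33*41)*n(Y(N, -4), -3*(-2) + 2) = (33*41)*0 = 1353*0 = 0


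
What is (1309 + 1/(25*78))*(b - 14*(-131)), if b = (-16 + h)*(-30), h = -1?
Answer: 2991589772/975 ≈ 3.0683e+6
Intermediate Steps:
b = 510 (b = (-16 - 1)*(-30) = -17*(-30) = 510)
(1309 + 1/(25*78))*(b - 14*(-131)) = (1309 + 1/(25*78))*(510 - 14*(-131)) = (1309 + 1/1950)*(510 + 1834) = (1309 + 1/1950)*2344 = (2552551/1950)*2344 = 2991589772/975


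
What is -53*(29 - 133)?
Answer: 5512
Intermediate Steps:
-53*(29 - 133) = -53*(-104) = 5512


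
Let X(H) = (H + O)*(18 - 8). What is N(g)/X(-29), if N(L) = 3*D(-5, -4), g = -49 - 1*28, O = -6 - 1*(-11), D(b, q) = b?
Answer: 1/16 ≈ 0.062500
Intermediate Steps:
O = 5 (O = -6 + 11 = 5)
X(H) = 50 + 10*H (X(H) = (H + 5)*(18 - 8) = (5 + H)*10 = 50 + 10*H)
g = -77 (g = -49 - 28 = -77)
N(L) = -15 (N(L) = 3*(-5) = -15)
N(g)/X(-29) = -15/(50 + 10*(-29)) = -15/(50 - 290) = -15/(-240) = -15*(-1/240) = 1/16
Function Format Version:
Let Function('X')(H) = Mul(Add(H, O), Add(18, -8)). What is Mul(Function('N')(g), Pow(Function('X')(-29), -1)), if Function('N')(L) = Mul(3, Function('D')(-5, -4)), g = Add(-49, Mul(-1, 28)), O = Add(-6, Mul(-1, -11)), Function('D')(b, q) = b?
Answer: Rational(1, 16) ≈ 0.062500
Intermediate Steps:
O = 5 (O = Add(-6, 11) = 5)
Function('X')(H) = Add(50, Mul(10, H)) (Function('X')(H) = Mul(Add(H, 5), Add(18, -8)) = Mul(Add(5, H), 10) = Add(50, Mul(10, H)))
g = -77 (g = Add(-49, -28) = -77)
Function('N')(L) = -15 (Function('N')(L) = Mul(3, -5) = -15)
Mul(Function('N')(g), Pow(Function('X')(-29), -1)) = Mul(-15, Pow(Add(50, Mul(10, -29)), -1)) = Mul(-15, Pow(Add(50, -290), -1)) = Mul(-15, Pow(-240, -1)) = Mul(-15, Rational(-1, 240)) = Rational(1, 16)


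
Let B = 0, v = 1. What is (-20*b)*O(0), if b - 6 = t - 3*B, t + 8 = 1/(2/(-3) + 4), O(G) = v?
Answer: 34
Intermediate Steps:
O(G) = 1
t = -77/10 (t = -8 + 1/(2/(-3) + 4) = -8 + 1/(2*(-1/3) + 4) = -8 + 1/(-2/3 + 4) = -8 + 1/(10/3) = -8 + 3/10 = -77/10 ≈ -7.7000)
b = -17/10 (b = 6 + (-77/10 - 3*0) = 6 + (-77/10 + 0) = 6 - 77/10 = -17/10 ≈ -1.7000)
(-20*b)*O(0) = -20*(-17/10)*1 = 34*1 = 34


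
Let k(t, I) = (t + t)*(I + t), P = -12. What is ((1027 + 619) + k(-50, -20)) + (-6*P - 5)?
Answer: 8713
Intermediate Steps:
k(t, I) = 2*t*(I + t) (k(t, I) = (2*t)*(I + t) = 2*t*(I + t))
((1027 + 619) + k(-50, -20)) + (-6*P - 5) = ((1027 + 619) + 2*(-50)*(-20 - 50)) + (-6*(-12) - 5) = (1646 + 2*(-50)*(-70)) + (72 - 5) = (1646 + 7000) + 67 = 8646 + 67 = 8713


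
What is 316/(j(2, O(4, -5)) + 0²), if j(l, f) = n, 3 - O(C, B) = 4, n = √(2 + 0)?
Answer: 158*√2 ≈ 223.45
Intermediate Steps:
n = √2 ≈ 1.4142
O(C, B) = -1 (O(C, B) = 3 - 1*4 = 3 - 4 = -1)
j(l, f) = √2
316/(j(2, O(4, -5)) + 0²) = 316/(√2 + 0²) = 316/(√2 + 0) = 316/(√2) = 316*(√2/2) = 158*√2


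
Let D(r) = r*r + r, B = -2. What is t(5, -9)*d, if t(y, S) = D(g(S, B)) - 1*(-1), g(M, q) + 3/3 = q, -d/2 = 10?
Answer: -140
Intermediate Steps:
d = -20 (d = -2*10 = -20)
g(M, q) = -1 + q
D(r) = r + r**2 (D(r) = r**2 + r = r + r**2)
t(y, S) = 7 (t(y, S) = (-1 - 2)*(1 + (-1 - 2)) - 1*(-1) = -3*(1 - 3) + 1 = -3*(-2) + 1 = 6 + 1 = 7)
t(5, -9)*d = 7*(-20) = -140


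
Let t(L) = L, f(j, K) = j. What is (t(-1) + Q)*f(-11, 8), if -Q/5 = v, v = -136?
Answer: -7469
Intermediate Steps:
Q = 680 (Q = -5*(-136) = 680)
(t(-1) + Q)*f(-11, 8) = (-1 + 680)*(-11) = 679*(-11) = -7469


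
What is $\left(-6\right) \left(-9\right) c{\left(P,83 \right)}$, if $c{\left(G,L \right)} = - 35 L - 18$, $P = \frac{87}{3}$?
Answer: $-157842$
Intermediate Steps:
$P = 29$ ($P = 87 \cdot \frac{1}{3} = 29$)
$c{\left(G,L \right)} = -18 - 35 L$
$\left(-6\right) \left(-9\right) c{\left(P,83 \right)} = \left(-6\right) \left(-9\right) \left(-18 - 2905\right) = 54 \left(-18 - 2905\right) = 54 \left(-2923\right) = -157842$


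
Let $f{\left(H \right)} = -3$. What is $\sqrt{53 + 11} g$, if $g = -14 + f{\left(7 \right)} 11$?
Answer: $-376$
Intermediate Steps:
$g = -47$ ($g = -14 - 33 = -47$)
$\sqrt{53 + 11} g = \sqrt{53 + 11} \left(-47\right) = \sqrt{64} \left(-47\right) = 8 \left(-47\right) = -376$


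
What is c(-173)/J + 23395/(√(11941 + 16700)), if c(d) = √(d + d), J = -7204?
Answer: 23395*√28641/28641 - I*√346/7204 ≈ 138.24 - 0.002582*I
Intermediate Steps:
c(d) = √2*√d (c(d) = √(2*d) = √2*√d)
c(-173)/J + 23395/(√(11941 + 16700)) = (√2*√(-173))/(-7204) + 23395/(√(11941 + 16700)) = (√2*(I*√173))*(-1/7204) + 23395/(√28641) = (I*√346)*(-1/7204) + 23395*(√28641/28641) = -I*√346/7204 + 23395*√28641/28641 = 23395*√28641/28641 - I*√346/7204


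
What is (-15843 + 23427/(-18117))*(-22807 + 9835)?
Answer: 137912086088/671 ≈ 2.0553e+8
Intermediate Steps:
(-15843 + 23427/(-18117))*(-22807 + 9835) = (-15843 + 23427*(-1/18117))*(-12972) = (-15843 - 2603/2013)*(-12972) = -31894562/2013*(-12972) = 137912086088/671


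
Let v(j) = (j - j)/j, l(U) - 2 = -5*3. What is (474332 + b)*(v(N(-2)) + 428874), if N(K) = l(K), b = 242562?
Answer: 307457197356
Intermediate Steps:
l(U) = -13 (l(U) = 2 - 5*3 = 2 - 15 = -13)
N(K) = -13
v(j) = 0 (v(j) = 0/j = 0)
(474332 + b)*(v(N(-2)) + 428874) = (474332 + 242562)*(0 + 428874) = 716894*428874 = 307457197356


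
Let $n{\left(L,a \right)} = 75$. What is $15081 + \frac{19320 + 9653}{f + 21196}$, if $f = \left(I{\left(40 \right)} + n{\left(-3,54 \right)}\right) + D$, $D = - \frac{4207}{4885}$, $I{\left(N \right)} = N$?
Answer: $\frac{1570074055373}{104100028} \approx 15082.0$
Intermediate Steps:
$D = - \frac{4207}{4885}$ ($D = \left(-4207\right) \frac{1}{4885} = - \frac{4207}{4885} \approx -0.86121$)
$f = \frac{557568}{4885}$ ($f = \left(40 + 75\right) - \frac{4207}{4885} = 115 - \frac{4207}{4885} = \frac{557568}{4885} \approx 114.14$)
$15081 + \frac{19320 + 9653}{f + 21196} = 15081 + \frac{19320 + 9653}{\frac{557568}{4885} + 21196} = 15081 + \frac{28973}{\frac{104100028}{4885}} = 15081 + 28973 \cdot \frac{4885}{104100028} = 15081 + \frac{141533105}{104100028} = \frac{1570074055373}{104100028}$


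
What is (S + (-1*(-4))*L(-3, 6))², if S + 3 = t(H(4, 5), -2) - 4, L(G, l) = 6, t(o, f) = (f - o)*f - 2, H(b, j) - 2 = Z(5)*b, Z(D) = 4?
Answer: 3025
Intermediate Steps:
H(b, j) = 2 + 4*b
t(o, f) = -2 + f*(f - o) (t(o, f) = f*(f - o) - 2 = -2 + f*(f - o))
S = 31 (S = -3 + ((-2 + (-2)² - 1*(-2)*(2 + 4*4)) - 4) = -3 + ((-2 + 4 - 1*(-2)*(2 + 16)) - 4) = -3 + ((-2 + 4 - 1*(-2)*18) - 4) = -3 + ((-2 + 4 + 36) - 4) = -3 + (38 - 4) = -3 + 34 = 31)
(S + (-1*(-4))*L(-3, 6))² = (31 - 1*(-4)*6)² = (31 + 4*6)² = (31 + 24)² = 55² = 3025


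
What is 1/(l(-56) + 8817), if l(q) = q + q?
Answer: 1/8705 ≈ 0.00011488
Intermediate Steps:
l(q) = 2*q
1/(l(-56) + 8817) = 1/(2*(-56) + 8817) = 1/(-112 + 8817) = 1/8705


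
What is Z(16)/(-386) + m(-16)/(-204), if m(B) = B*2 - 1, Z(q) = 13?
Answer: 1681/13124 ≈ 0.12809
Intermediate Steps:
m(B) = -1 + 2*B (m(B) = 2*B - 1 = -1 + 2*B)
Z(16)/(-386) + m(-16)/(-204) = 13/(-386) + (-1 + 2*(-16))/(-204) = 13*(-1/386) + (-1 - 32)*(-1/204) = -13/386 - 33*(-1/204) = -13/386 + 11/68 = 1681/13124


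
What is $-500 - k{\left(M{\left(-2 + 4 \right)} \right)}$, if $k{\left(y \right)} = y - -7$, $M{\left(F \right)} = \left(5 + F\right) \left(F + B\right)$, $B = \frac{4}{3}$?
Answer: $- \frac{1591}{3} \approx -530.33$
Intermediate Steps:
$B = \frac{4}{3}$ ($B = 4 \cdot \frac{1}{3} = \frac{4}{3} \approx 1.3333$)
$M{\left(F \right)} = \left(5 + F\right) \left(\frac{4}{3} + F\right)$ ($M{\left(F \right)} = \left(5 + F\right) \left(F + \frac{4}{3}\right) = \left(5 + F\right) \left(\frac{4}{3} + F\right)$)
$k{\left(y \right)} = 7 + y$ ($k{\left(y \right)} = y + 7 = 7 + y$)
$-500 - k{\left(M{\left(-2 + 4 \right)} \right)} = -500 - \left(7 + \left(\frac{20}{3} + \left(-2 + 4\right)^{2} + \frac{19 \left(-2 + 4\right)}{3}\right)\right) = -500 - \left(7 + \left(\frac{20}{3} + 2^{2} + \frac{19}{3} \cdot 2\right)\right) = -500 - \left(7 + \left(\frac{20}{3} + 4 + \frac{38}{3}\right)\right) = -500 - \left(7 + \frac{70}{3}\right) = -500 - \frac{91}{3} = - \frac{1591}{3}$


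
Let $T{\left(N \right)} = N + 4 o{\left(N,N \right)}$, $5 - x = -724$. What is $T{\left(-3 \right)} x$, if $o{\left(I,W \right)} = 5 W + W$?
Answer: $-54675$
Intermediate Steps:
$x = 729$ ($x = 5 - -724 = 5 + 724 = 729$)
$o{\left(I,W \right)} = 6 W$
$T{\left(N \right)} = 25 N$ ($T{\left(N \right)} = N + 4 \cdot 6 N = N + 24 N = 25 N$)
$T{\left(-3 \right)} x = 25 \left(-3\right) 729 = \left(-75\right) 729 = -54675$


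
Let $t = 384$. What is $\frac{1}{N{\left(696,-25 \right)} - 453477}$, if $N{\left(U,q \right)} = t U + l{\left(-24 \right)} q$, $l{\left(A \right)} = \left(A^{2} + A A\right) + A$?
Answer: $- \frac{1}{214413} \approx -4.6639 \cdot 10^{-6}$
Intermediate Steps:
$l{\left(A \right)} = A + 2 A^{2}$ ($l{\left(A \right)} = \left(A^{2} + A^{2}\right) + A = 2 A^{2} + A = A + 2 A^{2}$)
$N{\left(U,q \right)} = 384 U + 1128 q$ ($N{\left(U,q \right)} = 384 U + - 24 \left(1 + 2 \left(-24\right)\right) q = 384 U + - 24 \left(1 - 48\right) q = 384 U + \left(-24\right) \left(-47\right) q = 384 U + 1128 q$)
$\frac{1}{N{\left(696,-25 \right)} - 453477} = \frac{1}{\left(384 \cdot 696 + 1128 \left(-25\right)\right) - 453477} = \frac{1}{\left(267264 - 28200\right) - 453477} = \frac{1}{239064 - 453477} = \frac{1}{-214413} = - \frac{1}{214413}$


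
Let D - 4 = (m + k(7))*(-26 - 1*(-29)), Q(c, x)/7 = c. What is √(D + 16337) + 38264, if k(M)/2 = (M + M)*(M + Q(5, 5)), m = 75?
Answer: 38264 + √20094 ≈ 38406.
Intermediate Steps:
Q(c, x) = 7*c
k(M) = 4*M*(35 + M) (k(M) = 2*((M + M)*(M + 7*5)) = 2*((2*M)*(M + 35)) = 2*((2*M)*(35 + M)) = 2*(2*M*(35 + M)) = 4*M*(35 + M))
D = 3757 (D = 4 + (75 + 4*7*(35 + 7))*(-26 - 1*(-29)) = 4 + (75 + 4*7*42)*(-26 + 29) = 4 + (75 + 1176)*3 = 4 + 1251*3 = 4 + 3753 = 3757)
√(D + 16337) + 38264 = √(3757 + 16337) + 38264 = √20094 + 38264 = 38264 + √20094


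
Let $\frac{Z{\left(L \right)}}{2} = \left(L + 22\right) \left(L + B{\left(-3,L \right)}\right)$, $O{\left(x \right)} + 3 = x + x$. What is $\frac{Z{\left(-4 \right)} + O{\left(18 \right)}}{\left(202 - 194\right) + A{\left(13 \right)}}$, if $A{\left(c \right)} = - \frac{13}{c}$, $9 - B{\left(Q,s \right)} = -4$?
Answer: $51$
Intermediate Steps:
$B{\left(Q,s \right)} = 13$ ($B{\left(Q,s \right)} = 9 - -4 = 9 + 4 = 13$)
$O{\left(x \right)} = -3 + 2 x$ ($O{\left(x \right)} = -3 + \left(x + x\right) = -3 + 2 x$)
$Z{\left(L \right)} = 2 \left(13 + L\right) \left(22 + L\right)$ ($Z{\left(L \right)} = 2 \left(L + 22\right) \left(L + 13\right) = 2 \left(22 + L\right) \left(13 + L\right) = 2 \left(13 + L\right) \left(22 + L\right)$)
$\frac{Z{\left(-4 \right)} + O{\left(18 \right)}}{\left(202 - 194\right) + A{\left(13 \right)}} = \frac{\left(572 + 2 \left(-4\right)^{2} + 70 \left(-4\right)\right) + \left(-3 + 2 \cdot 18\right)}{\left(202 - 194\right) - \frac{13}{13}} = \frac{\left(572 + 2 \cdot 16 - 280\right) + \left(-3 + 36\right)}{\left(202 - 194\right) - 1} = \frac{\left(572 + 32 - 280\right) + 33}{8 - 1} = \frac{324 + 33}{7} = 357 \cdot \frac{1}{7} = 51$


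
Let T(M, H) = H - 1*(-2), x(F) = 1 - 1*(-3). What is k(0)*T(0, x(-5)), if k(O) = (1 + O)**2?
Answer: 6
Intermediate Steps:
x(F) = 4 (x(F) = 1 + 3 = 4)
T(M, H) = 2 + H (T(M, H) = H + 2 = 2 + H)
k(0)*T(0, x(-5)) = (1 + 0)**2*(2 + 4) = 1**2*6 = 1*6 = 6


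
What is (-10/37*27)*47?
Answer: -12690/37 ≈ -342.97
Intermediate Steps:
(-10/37*27)*47 = (-10*1/37*27)*47 = -10/37*27*47 = -270/37*47 = -12690/37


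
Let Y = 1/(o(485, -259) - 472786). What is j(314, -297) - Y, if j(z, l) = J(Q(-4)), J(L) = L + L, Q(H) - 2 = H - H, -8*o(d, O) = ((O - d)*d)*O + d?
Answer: 388961340/97240333 ≈ 4.0000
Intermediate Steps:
o(d, O) = -d/8 - O*d*(O - d)/8 (o(d, O) = -(((O - d)*d)*O + d)/8 = -((d*(O - d))*O + d)/8 = -(O*d*(O - d) + d)/8 = -(d + O*d*(O - d))/8 = -d/8 - O*d*(O - d)/8)
Q(H) = 2 (Q(H) = 2 + (H - H) = 2 + 0 = 2)
J(L) = 2*L
Y = -8/97240333 (Y = 1/((1/8)*485*(-1 - 1*(-259)**2 - 259*485) - 472786) = 1/((1/8)*485*(-1 - 1*67081 - 125615) - 472786) = 1/((1/8)*485*(-1 - 67081 - 125615) - 472786) = 1/((1/8)*485*(-192697) - 472786) = 1/(-93458045/8 - 472786) = 1/(-97240333/8) = -8/97240333 ≈ -8.2270e-8)
j(z, l) = 4 (j(z, l) = 2*2 = 4)
j(314, -297) - Y = 4 - 1*(-8/97240333) = 4 + 8/97240333 = 388961340/97240333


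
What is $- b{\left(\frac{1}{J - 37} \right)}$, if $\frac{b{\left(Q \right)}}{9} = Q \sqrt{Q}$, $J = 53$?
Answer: $- \frac{9}{64} \approx -0.14063$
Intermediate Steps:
$b{\left(Q \right)} = 9 Q^{\frac{3}{2}}$ ($b{\left(Q \right)} = 9 Q \sqrt{Q} = 9 Q^{\frac{3}{2}}$)
$- b{\left(\frac{1}{J - 37} \right)} = - 9 \left(\frac{1}{53 - 37}\right)^{\frac{3}{2}} = - 9 \left(\frac{1}{16}\right)^{\frac{3}{2}} = - \frac{9}{64}$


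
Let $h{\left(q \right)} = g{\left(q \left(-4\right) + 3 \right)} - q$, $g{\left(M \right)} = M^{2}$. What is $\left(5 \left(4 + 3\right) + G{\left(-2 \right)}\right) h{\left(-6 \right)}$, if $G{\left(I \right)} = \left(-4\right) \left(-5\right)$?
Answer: $40425$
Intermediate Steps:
$G{\left(I \right)} = 20$
$h{\left(q \right)} = \left(3 - 4 q\right)^{2} - q$ ($h{\left(q \right)} = \left(q \left(-4\right) + 3\right)^{2} - q = \left(- 4 q + 3\right)^{2} - q = \left(3 - 4 q\right)^{2} - q$)
$\left(5 \left(4 + 3\right) + G{\left(-2 \right)}\right) h{\left(-6 \right)} = \left(5 \left(4 + 3\right) + 20\right) \left(\left(-3 + 4 \left(-6\right)\right)^{2} - -6\right) = \left(5 \cdot 7 + 20\right) \left(\left(-3 - 24\right)^{2} + 6\right) = \left(35 + 20\right) \left(\left(-27\right)^{2} + 6\right) = 55 \left(729 + 6\right) = 55 \cdot 735 = 40425$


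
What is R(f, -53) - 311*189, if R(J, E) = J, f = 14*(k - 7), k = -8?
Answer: -58989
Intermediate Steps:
f = -210 (f = 14*(-8 - 7) = 14*(-15) = -210)
R(f, -53) - 311*189 = -210 - 311*189 = -210 - 1*58779 = -210 - 58779 = -58989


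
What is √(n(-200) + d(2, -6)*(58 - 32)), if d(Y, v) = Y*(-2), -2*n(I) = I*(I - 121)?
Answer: 2*I*√8051 ≈ 179.45*I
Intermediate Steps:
n(I) = -I*(-121 + I)/2 (n(I) = -I*(I - 121)/2 = -I*(-121 + I)/2)
d(Y, v) = -2*Y
√(n(-200) + d(2, -6)*(58 - 32)) = √((½)*(-200)*(121 - 1*(-200)) + (-2*2)*(58 - 32)) = √((½)*(-200)*(121 + 200) - 4*26) = √((½)*(-200)*321 - 104) = √(-32100 - 104) = √(-32204) = 2*I*√8051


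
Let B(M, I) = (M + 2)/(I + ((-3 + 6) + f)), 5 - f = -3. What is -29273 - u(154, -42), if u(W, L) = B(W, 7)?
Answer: -87845/3 ≈ -29282.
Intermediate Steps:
f = 8 (f = 5 - 1*(-3) = 5 + 3 = 8)
B(M, I) = (2 + M)/(11 + I) (B(M, I) = (M + 2)/(I + ((-3 + 6) + 8)) = (2 + M)/(I + (3 + 8)) = (2 + M)/(I + 11) = (2 + M)/(11 + I))
u(W, L) = 1/9 + W/18 (u(W, L) = (2 + W)/(11 + 7) = (2 + W)/18 = 1/9 + W/18)
-29273 - u(154, -42) = -29273 - (1/9 + (1/18)*154) = -29273 - (1/9 + 77/9) = -29273 - 1*26/3 = -29273 - 26/3 = -87845/3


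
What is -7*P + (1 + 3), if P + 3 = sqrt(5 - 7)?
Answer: 25 - 7*I*sqrt(2) ≈ 25.0 - 9.8995*I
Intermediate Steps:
P = -3 + I*sqrt(2) (P = -3 + sqrt(5 - 7) = -3 + sqrt(-2) = -3 + I*sqrt(2) ≈ -3.0 + 1.4142*I)
-7*P + (1 + 3) = -7*(-3 + I*sqrt(2)) + (1 + 3) = (21 - 7*I*sqrt(2)) + 4 = 25 - 7*I*sqrt(2)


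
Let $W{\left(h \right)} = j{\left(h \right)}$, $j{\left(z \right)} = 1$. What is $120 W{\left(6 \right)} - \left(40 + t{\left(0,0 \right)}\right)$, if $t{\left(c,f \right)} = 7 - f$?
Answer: $73$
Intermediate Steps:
$W{\left(h \right)} = 1$
$120 W{\left(6 \right)} - \left(40 + t{\left(0,0 \right)}\right) = 120 \cdot 1 - \left(47 + 0\right) = 120 - 47 = 73$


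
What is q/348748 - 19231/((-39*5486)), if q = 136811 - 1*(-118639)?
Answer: 7670165261/9327003699 ≈ 0.82236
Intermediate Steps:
q = 255450 (q = 136811 + 118639 = 255450)
q/348748 - 19231/((-39*5486)) = 255450/348748 - 19231/((-39*5486)) = 255450*(1/348748) - 19231/(-213954) = 127725/174374 - 19231*(-1/213954) = 127725/174374 + 19231/213954 = 7670165261/9327003699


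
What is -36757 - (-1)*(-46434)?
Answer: -83191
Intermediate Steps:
-36757 - (-1)*(-46434) = -36757 - 1*46434 = -36757 - 46434 = -83191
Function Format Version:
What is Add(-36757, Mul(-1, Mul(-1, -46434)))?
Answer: -83191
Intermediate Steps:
Add(-36757, Mul(-1, Mul(-1, -46434))) = Add(-36757, Mul(-1, 46434)) = Add(-36757, -46434) = -83191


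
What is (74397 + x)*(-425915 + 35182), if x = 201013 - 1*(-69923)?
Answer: -134932999089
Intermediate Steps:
x = 270936 (x = 201013 + 69923 = 270936)
(74397 + x)*(-425915 + 35182) = (74397 + 270936)*(-425915 + 35182) = 345333*(-390733) = -134932999089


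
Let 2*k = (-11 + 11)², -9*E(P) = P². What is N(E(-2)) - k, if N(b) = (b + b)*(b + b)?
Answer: 64/81 ≈ 0.79012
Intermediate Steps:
E(P) = -P²/9
k = 0 (k = (-11 + 11)²/2 = (½)*0² = (½)*0 = 0)
N(b) = 4*b² (N(b) = (2*b)*(2*b) = 4*b²)
N(E(-2)) - k = 4*(-⅑*(-2)²)² - 1*0 = 4*(-⅑*4)² + 0 = 4*(-4/9)² + 0 = 4*(16/81) + 0 = 64/81 + 0 = 64/81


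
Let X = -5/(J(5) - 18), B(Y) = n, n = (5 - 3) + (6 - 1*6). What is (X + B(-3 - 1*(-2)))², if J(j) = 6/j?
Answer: 37249/7056 ≈ 5.2791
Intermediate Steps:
n = 2 (n = 2 + (6 - 6) = 2 + 0 = 2)
B(Y) = 2
X = 25/84 (X = -5/(6/5 - 18) = -5/(-84/5) = -5/84*(-5) = 25/84 ≈ 0.29762)
(X + B(-3 - 1*(-2)))² = (25/84 + 2)² = (193/84)² = 37249/7056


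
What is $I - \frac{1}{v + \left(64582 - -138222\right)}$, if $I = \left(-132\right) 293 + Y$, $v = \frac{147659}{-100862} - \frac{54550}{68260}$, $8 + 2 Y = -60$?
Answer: $- \frac{1351228229156469963}{34906438361776} \approx -38710.0$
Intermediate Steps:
$Y = -34$ ($Y = -4 + \frac{1}{2} \left(-60\right) = -4 - 30 = -34$)
$v = - \frac{389530636}{172121003}$ ($v = 147659 \left(- \frac{1}{100862}\right) - \frac{5455}{6826} = - \frac{147659}{100862} - \frac{5455}{6826} = - \frac{389530636}{172121003} \approx -2.2631$)
$I = -38710$ ($I = \left(-132\right) 293 - 34 = -38676 - 34 = -38710$)
$I - \frac{1}{v + \left(64582 - -138222\right)} = -38710 - \frac{1}{- \frac{389530636}{172121003} + \left(64582 - -138222\right)} = -38710 - \frac{1}{- \frac{389530636}{172121003} + \left(64582 + 138222\right)} = -38710 - \frac{1}{- \frac{389530636}{172121003} + 202804} = -38710 - \frac{1}{\frac{34906438361776}{172121003}} = -38710 - \frac{172121003}{34906438361776} = - \frac{1351228229156469963}{34906438361776}$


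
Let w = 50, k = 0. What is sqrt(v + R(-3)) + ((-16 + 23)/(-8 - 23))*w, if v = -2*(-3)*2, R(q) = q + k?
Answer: -257/31 ≈ -8.2903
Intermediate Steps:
R(q) = q (R(q) = q + 0 = q)
v = 12 (v = 6*2 = 12)
sqrt(v + R(-3)) + ((-16 + 23)/(-8 - 23))*w = sqrt(12 - 3) + ((-16 + 23)/(-8 - 23))*50 = sqrt(9) + (7/(-31))*50 = 3 + (7*(-1/31))*50 = 3 - 7/31*50 = 3 - 350/31 = -257/31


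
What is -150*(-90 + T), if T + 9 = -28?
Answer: 19050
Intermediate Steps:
T = -37 (T = -9 - 28 = -37)
-150*(-90 + T) = -150*(-90 - 37) = -150*(-127) = 19050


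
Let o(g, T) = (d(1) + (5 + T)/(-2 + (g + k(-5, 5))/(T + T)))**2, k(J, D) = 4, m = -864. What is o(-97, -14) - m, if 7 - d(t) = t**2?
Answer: 1183716/1369 ≈ 864.66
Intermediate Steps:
d(t) = 7 - t**2
o(g, T) = (6 + (5 + T)/(-2 + (4 + g)/(2*T)))**2 (o(g, T) = ((7 - 1*1**2) + (5 + T)/(-2 + (g + 4)/(T + T)))**2 = ((7 - 1*1) + (5 + T)/(-2 + (4 + g)/((2*T))))**2 = ((7 - 1) + (5 + T)/(-2 + (4 + g)*(1/(2*T))))**2 = (6 + (5 + T)/(-2 + (4 + g)/(2*T)))**2)
o(-97, -14) - m = 4*(12 + (-14)**2 - 7*(-14) + 3*(-97))**2/(4 - 97 - 4*(-14))**2 - 1*(-864) = 4*(12 + 196 + 98 - 291)**2/(4 - 97 + 56)**2 + 864 = 4*15**2/(-37)**2 + 864 = 4*(1/1369)*225 + 864 = 900/1369 + 864 = 1183716/1369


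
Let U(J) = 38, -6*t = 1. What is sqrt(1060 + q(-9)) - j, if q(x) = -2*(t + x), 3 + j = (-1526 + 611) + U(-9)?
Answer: 880 + sqrt(9705)/3 ≈ 912.84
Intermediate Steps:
t = -1/6 (t = -1/6*1 = -1/6 ≈ -0.16667)
j = -880 (j = -3 + ((-1526 + 611) + 38) = -3 + (-915 + 38) = -3 - 877 = -880)
q(x) = 1/3 - 2*x (q(x) = -2*(-1/6 + x) = 1/3 - 2*x)
sqrt(1060 + q(-9)) - j = sqrt(1060 + (1/3 - 2*(-9))) - 1*(-880) = sqrt(1060 + (1/3 + 18)) + 880 = sqrt(1060 + 55/3) + 880 = sqrt(3235/3) + 880 = sqrt(9705)/3 + 880 = 880 + sqrt(9705)/3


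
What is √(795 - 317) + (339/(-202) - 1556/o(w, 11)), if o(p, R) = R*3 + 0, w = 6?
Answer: -325499/6666 + √478 ≈ -26.967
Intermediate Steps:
o(p, R) = 3*R (o(p, R) = 3*R + 0 = 3*R)
√(795 - 317) + (339/(-202) - 1556/o(w, 11)) = √(795 - 317) + (339/(-202) - 1556/(3*11)) = √478 + (339*(-1/202) - 1556/33) = √478 + (-339/202 - 1556*1/33) = √478 + (-339/202 - 1556/33) = √478 - 325499/6666 = -325499/6666 + √478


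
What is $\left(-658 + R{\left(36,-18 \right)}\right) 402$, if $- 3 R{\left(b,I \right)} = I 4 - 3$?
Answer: $-254466$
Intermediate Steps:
$R{\left(b,I \right)} = 1 - \frac{4 I}{3}$ ($R{\left(b,I \right)} = - \frac{I 4 - 3}{3} = - \frac{4 I - 3}{3} = - \frac{-3 + 4 I}{3} = 1 - \frac{4 I}{3}$)
$\left(-658 + R{\left(36,-18 \right)}\right) 402 = \left(-658 + \left(1 - -24\right)\right) 402 = \left(-658 + \left(1 + 24\right)\right) 402 = \left(-658 + 25\right) 402 = \left(-633\right) 402 = -254466$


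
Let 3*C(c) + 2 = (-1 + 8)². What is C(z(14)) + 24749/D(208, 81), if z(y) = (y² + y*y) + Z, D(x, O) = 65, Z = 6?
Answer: 77302/195 ≈ 396.42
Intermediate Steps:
z(y) = 6 + 2*y² (z(y) = (y² + y*y) + 6 = (y² + y²) + 6 = 2*y² + 6 = 6 + 2*y²)
C(c) = 47/3 (C(c) = -⅔ + (-1 + 8)²/3 = -⅔ + (⅓)*7² = -⅔ + (⅓)*49 = -⅔ + 49/3 = 47/3)
C(z(14)) + 24749/D(208, 81) = 47/3 + 24749/65 = 77302/195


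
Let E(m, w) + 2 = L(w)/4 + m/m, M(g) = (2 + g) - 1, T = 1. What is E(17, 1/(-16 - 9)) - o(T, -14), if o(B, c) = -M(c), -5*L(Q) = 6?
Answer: -143/10 ≈ -14.300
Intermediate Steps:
L(Q) = -6/5 (L(Q) = -⅕*6 = -6/5)
M(g) = 1 + g
o(B, c) = -1 - c (o(B, c) = -(1 + c) = -1 - c)
E(m, w) = -13/10 (E(m, w) = -2 + (-6/5/4 + m/m) = -2 + (-6/5*¼ + 1) = -2 + (-3/10 + 1) = -2 + 7/10 = -13/10)
E(17, 1/(-16 - 9)) - o(T, -14) = -13/10 - (-1 - 1*(-14)) = -13/10 - (-1 + 14) = -13/10 - 1*13 = -13/10 - 13 = -143/10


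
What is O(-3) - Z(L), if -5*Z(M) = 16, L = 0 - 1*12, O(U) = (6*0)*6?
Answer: 16/5 ≈ 3.2000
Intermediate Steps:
O(U) = 0 (O(U) = 0*6 = 0)
L = -12 (L = 0 - 12 = -12)
Z(M) = -16/5 (Z(M) = -1/5*16 = -16/5)
O(-3) - Z(L) = 0 - 1*(-16/5) = 0 + 16/5 = 16/5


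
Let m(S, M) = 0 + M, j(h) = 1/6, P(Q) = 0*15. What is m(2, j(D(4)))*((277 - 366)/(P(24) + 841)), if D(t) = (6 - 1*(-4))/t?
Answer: -89/5046 ≈ -0.017638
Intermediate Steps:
P(Q) = 0
D(t) = 10/t (D(t) = (6 + 4)/t = 10/t)
j(h) = ⅙
m(S, M) = M
m(2, j(D(4)))*((277 - 366)/(P(24) + 841)) = ((277 - 366)/(0 + 841))/6 = (-89/841)/6 = (-89*1/841)/6 = (⅙)*(-89/841) = -89/5046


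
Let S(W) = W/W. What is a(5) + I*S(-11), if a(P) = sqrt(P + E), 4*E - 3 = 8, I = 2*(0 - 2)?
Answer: -4 + sqrt(31)/2 ≈ -1.2161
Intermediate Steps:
S(W) = 1
I = -4 (I = 2*(-2) = -4)
E = 11/4 (E = 3/4 + (1/4)*8 = 3/4 + 2 = 11/4 ≈ 2.7500)
a(P) = sqrt(11/4 + P) (a(P) = sqrt(P + 11/4) = sqrt(11/4 + P))
a(5) + I*S(-11) = sqrt(11 + 4*5)/2 - 4*1 = sqrt(11 + 20)/2 - 4 = sqrt(31)/2 - 4 = -4 + sqrt(31)/2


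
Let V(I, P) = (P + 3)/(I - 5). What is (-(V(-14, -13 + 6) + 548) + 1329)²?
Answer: 220077225/361 ≈ 6.0963e+5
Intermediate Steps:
V(I, P) = (3 + P)/(-5 + I)
(-(V(-14, -13 + 6) + 548) + 1329)² = (-((3 + (-13 + 6))/(-5 - 14) + 548) + 1329)² = (-((3 - 7)/(-19) + 548) + 1329)² = (-(-1/19*(-4) + 548) + 1329)² = (-(4/19 + 548) + 1329)² = (-1*10416/19 + 1329)² = (-10416/19 + 1329)² = (14835/19)² = 220077225/361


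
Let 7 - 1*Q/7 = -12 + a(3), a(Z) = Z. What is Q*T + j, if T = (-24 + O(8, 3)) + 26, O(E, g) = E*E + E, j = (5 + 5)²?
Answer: 8388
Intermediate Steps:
j = 100 (j = 10² = 100)
O(E, g) = E + E² (O(E, g) = E² + E = E + E²)
Q = 112 (Q = 49 - 7*(-12 + 3) = 49 - 7*(-9) = 49 + 63 = 112)
T = 74 (T = (-24 + 8*(1 + 8)) + 26 = (-24 + 8*9) + 26 = (-24 + 72) + 26 = 48 + 26 = 74)
Q*T + j = 112*74 + 100 = 8288 + 100 = 8388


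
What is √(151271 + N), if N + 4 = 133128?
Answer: √284395 ≈ 533.29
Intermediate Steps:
N = 133124 (N = -4 + 133128 = 133124)
√(151271 + N) = √(151271 + 133124) = √284395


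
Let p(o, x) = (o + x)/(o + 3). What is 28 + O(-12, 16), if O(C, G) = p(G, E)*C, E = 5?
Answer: 280/19 ≈ 14.737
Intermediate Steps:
p(o, x) = (o + x)/(3 + o)
O(C, G) = C*(5 + G)/(3 + G) (O(C, G) = ((G + 5)/(3 + G))*C = ((5 + G)/(3 + G))*C = C*(5 + G)/(3 + G))
28 + O(-12, 16) = 28 - 12*(5 + 16)/(3 + 16) = 28 - 12*21/19 = 28 - 12*1/19*21 = 28 - 252/19 = 280/19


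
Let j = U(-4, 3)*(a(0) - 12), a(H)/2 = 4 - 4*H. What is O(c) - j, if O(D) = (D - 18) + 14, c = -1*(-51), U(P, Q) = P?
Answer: 31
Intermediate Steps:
a(H) = 8 - 8*H (a(H) = 2*(4 - 4*H) = 8 - 8*H)
c = 51
j = 16 (j = -4*((8 - 8*0) - 12) = -4*((8 + 0) - 12) = -4*(8 - 12) = -4*(-4) = 16)
O(D) = -4 + D (O(D) = (-18 + D) + 14 = -4 + D)
O(c) - j = (-4 + 51) - 1*16 = 47 - 16 = 31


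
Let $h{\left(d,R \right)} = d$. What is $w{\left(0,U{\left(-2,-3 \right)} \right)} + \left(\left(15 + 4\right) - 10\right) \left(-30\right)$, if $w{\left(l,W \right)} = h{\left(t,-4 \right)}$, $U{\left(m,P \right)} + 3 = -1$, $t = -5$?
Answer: $-275$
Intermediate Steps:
$U{\left(m,P \right)} = -4$ ($U{\left(m,P \right)} = -3 - 1 = -4$)
$w{\left(l,W \right)} = -5$
$w{\left(0,U{\left(-2,-3 \right)} \right)} + \left(\left(15 + 4\right) - 10\right) \left(-30\right) = -5 + \left(\left(15 + 4\right) - 10\right) \left(-30\right) = -5 + \left(19 - 10\right) \left(-30\right) = -5 + 9 \left(-30\right) = -5 - 270 = -275$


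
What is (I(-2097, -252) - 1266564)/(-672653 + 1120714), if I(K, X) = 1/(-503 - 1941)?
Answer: -3095482417/1095061084 ≈ -2.8268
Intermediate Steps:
I(K, X) = -1/2444 (I(K, X) = 1/(-2444) = -1/2444)
(I(-2097, -252) - 1266564)/(-672653 + 1120714) = (-1/2444 - 1266564)/(-672653 + 1120714) = -3095482417/2444/448061 = -3095482417/2444*1/448061 = -3095482417/1095061084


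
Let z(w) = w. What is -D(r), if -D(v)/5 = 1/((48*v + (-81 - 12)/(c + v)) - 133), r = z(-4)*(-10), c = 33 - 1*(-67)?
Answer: 700/250087 ≈ 0.0027990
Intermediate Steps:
c = 100 (c = 33 + 67 = 100)
r = 40 (r = -4*(-10) = 40)
D(v) = -5/(-133 - 93/(100 + v) + 48*v) (D(v) = -5/((48*v + (-81 - 12)/(100 + v)) - 133) = -5/((48*v - 93/(100 + v)) - 133) = -5/((-93/(100 + v) + 48*v) - 133) = -5/(-133 - 93/(100 + v) + 48*v))
-D(r) = -5*(-100 - 1*40)/(-13393 + 48*40² + 4667*40) = -5*(-100 - 40)/(-13393 + 48*1600 + 186680) = -5*(-140)/(-13393 + 76800 + 186680) = -5*(-140)/250087 = -1*(-700/250087) = 700/250087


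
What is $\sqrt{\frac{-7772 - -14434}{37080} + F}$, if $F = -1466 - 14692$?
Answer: $\frac{i \sqrt{154276484335}}{3090} \approx 127.11 i$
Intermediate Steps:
$F = -16158$ ($F = -1466 - 14692 = -16158$)
$\sqrt{\frac{-7772 - -14434}{37080} + F} = \sqrt{\frac{-7772 - -14434}{37080} - 16158} = \sqrt{\left(-7772 + 14434\right) \frac{1}{37080} - 16158} = \sqrt{6662 \cdot \frac{1}{37080} - 16158} = \sqrt{\frac{3331}{18540} - 16158} = \sqrt{- \frac{299565989}{18540}} = \frac{i \sqrt{154276484335}}{3090}$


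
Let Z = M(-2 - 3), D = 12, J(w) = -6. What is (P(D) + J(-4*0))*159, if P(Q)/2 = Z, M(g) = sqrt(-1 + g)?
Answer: -954 + 318*I*sqrt(6) ≈ -954.0 + 778.94*I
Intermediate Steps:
Z = I*sqrt(6) (Z = sqrt(-1 + (-2 - 3)) = sqrt(-1 - 5) = sqrt(-6) = I*sqrt(6) ≈ 2.4495*I)
P(Q) = 2*I*sqrt(6) (P(Q) = 2*(I*sqrt(6)) = 2*I*sqrt(6))
(P(D) + J(-4*0))*159 = (2*I*sqrt(6) - 6)*159 = (-6 + 2*I*sqrt(6))*159 = -954 + 318*I*sqrt(6)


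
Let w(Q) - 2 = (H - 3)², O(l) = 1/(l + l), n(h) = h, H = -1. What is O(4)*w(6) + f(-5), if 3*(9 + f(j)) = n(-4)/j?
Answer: -389/60 ≈ -6.4833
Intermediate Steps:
O(l) = 1/(2*l)
f(j) = -9 - 4/(3*j) (f(j) = -9 + (-4/j)/3 = -9 - 4/(3*j))
w(Q) = 18 (w(Q) = 2 + (-1 - 3)² = 2 + (-4)² = 2 + 16 = 18)
O(4)*w(6) + f(-5) = ((½)/4)*18 + (-9 - 4/3/(-5)) = ((½)*(¼))*18 + (-9 - 4/3*(-⅕)) = (⅛)*18 + (-9 + 4/15) = 9/4 - 131/15 = -389/60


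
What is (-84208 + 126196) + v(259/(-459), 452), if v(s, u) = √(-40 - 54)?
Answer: 41988 + I*√94 ≈ 41988.0 + 9.6954*I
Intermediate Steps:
v(s, u) = I*√94 (v(s, u) = √(-94) = I*√94)
(-84208 + 126196) + v(259/(-459), 452) = (-84208 + 126196) + I*√94 = 41988 + I*√94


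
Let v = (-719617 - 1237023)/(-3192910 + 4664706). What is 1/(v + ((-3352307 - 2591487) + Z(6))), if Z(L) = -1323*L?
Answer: -367949/2189934326828 ≈ -1.6802e-7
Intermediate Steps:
v = -489160/367949 (v = -1956640/1471796 = -1956640*1/1471796 = -489160/367949 ≈ -1.3294)
1/(v + ((-3352307 - 2591487) + Z(6))) = 1/(-489160/367949 + ((-3352307 - 2591487) - 1323*6)) = 1/(-489160/367949 + (-5943794 - 7938)) = 1/(-489160/367949 - 5951732) = 1/(-2189934326828/367949) = -367949/2189934326828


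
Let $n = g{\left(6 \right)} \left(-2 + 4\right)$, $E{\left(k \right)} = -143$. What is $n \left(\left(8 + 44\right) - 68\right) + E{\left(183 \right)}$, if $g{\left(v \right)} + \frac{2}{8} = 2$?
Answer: $-199$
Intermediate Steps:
$g{\left(v \right)} = \frac{7}{4}$ ($g{\left(v \right)} = - \frac{1}{4} + 2 = \frac{7}{4}$)
$n = \frac{7}{2}$ ($n = \frac{7 \left(-2 + 4\right)}{4} = \frac{7}{4} \cdot 2 = \frac{7}{2} \approx 3.5$)
$n \left(\left(8 + 44\right) - 68\right) + E{\left(183 \right)} = \frac{7 \left(\left(8 + 44\right) - 68\right)}{2} - 143 = \frac{7 \left(52 - 68\right)}{2} - 143 = \frac{7}{2} \left(-16\right) - 143 = -56 - 143 = -199$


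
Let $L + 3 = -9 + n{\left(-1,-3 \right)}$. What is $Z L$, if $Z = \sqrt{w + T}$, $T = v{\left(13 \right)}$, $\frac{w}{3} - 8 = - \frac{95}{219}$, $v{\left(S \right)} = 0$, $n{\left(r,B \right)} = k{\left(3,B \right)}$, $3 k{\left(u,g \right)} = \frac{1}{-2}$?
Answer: $- \frac{\sqrt{120961}}{6} \approx -57.966$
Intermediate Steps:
$k{\left(u,g \right)} = - \frac{1}{6}$ ($k{\left(u,g \right)} = \frac{1}{3 \left(-2\right)} = \frac{1}{3} \left(- \frac{1}{2}\right) = - \frac{1}{6}$)
$n{\left(r,B \right)} = - \frac{1}{6}$
$w = \frac{1657}{73}$ ($w = 24 + 3 \left(- \frac{95}{219}\right) = 24 - \frac{95}{73} = \frac{1657}{73} \approx 22.699$)
$T = 0$
$Z = \frac{\sqrt{120961}}{73}$ ($Z = \sqrt{\frac{1657}{73} + 0} = \sqrt{\frac{1657}{73}} = \frac{\sqrt{120961}}{73} \approx 4.7643$)
$L = - \frac{73}{6}$ ($L = -3 - \frac{55}{6} = - \frac{73}{6} \approx -12.167$)
$Z L = \frac{\sqrt{120961}}{73} \left(- \frac{73}{6}\right) = - \frac{\sqrt{120961}}{6}$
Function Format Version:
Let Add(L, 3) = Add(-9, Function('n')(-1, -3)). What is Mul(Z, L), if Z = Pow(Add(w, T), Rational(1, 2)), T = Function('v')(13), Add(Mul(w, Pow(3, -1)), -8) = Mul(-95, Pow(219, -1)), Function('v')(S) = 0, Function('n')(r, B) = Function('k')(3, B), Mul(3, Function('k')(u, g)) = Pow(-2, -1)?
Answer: Mul(Rational(-1, 6), Pow(120961, Rational(1, 2))) ≈ -57.966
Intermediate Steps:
Function('k')(u, g) = Rational(-1, 6) (Function('k')(u, g) = Mul(Rational(1, 3), Pow(-2, -1)) = Mul(Rational(1, 3), Rational(-1, 2)) = Rational(-1, 6))
Function('n')(r, B) = Rational(-1, 6)
w = Rational(1657, 73) (w = Add(24, Mul(3, Mul(-95, Pow(219, -1)))) = Add(24, Mul(3, Mul(-95, Rational(1, 219)))) = Add(24, Mul(3, Rational(-95, 219))) = Add(24, Rational(-95, 73)) = Rational(1657, 73) ≈ 22.699)
T = 0
Z = Mul(Rational(1, 73), Pow(120961, Rational(1, 2))) (Z = Pow(Add(Rational(1657, 73), 0), Rational(1, 2)) = Pow(Rational(1657, 73), Rational(1, 2)) = Mul(Rational(1, 73), Pow(120961, Rational(1, 2))) ≈ 4.7643)
L = Rational(-73, 6) (L = Add(-3, Add(-9, Rational(-1, 6))) = Add(-3, Rational(-55, 6)) = Rational(-73, 6) ≈ -12.167)
Mul(Z, L) = Mul(Mul(Rational(1, 73), Pow(120961, Rational(1, 2))), Rational(-73, 6)) = Mul(Rational(-1, 6), Pow(120961, Rational(1, 2)))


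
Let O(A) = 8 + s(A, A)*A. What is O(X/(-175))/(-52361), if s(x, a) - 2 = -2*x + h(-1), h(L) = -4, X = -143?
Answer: -154052/1603555625 ≈ -9.6069e-5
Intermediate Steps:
s(x, a) = -2 - 2*x (s(x, a) = 2 + (-2*x - 4) = 2 + (-4 - 2*x) = -2 - 2*x)
O(A) = 8 + A*(-2 - 2*A) (O(A) = 8 + (-2 - 2*A)*A = 8 + A*(-2 - 2*A))
O(X/(-175))/(-52361) = (8 - 2*(-143/(-175))*(1 - 143/(-175)))/(-52361) = (8 - 2*(-143*(-1/175))*(1 - 143*(-1/175)))*(-1/52361) = (8 - 2*143/175*(1 + 143/175))*(-1/52361) = (8 - 2*143/175*318/175)*(-1/52361) = (8 - 90948/30625)*(-1/52361) = (154052/30625)*(-1/52361) = -154052/1603555625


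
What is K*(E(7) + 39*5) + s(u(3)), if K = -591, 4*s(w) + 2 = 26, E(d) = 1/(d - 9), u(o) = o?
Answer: -229887/2 ≈ -1.1494e+5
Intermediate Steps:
E(d) = 1/(-9 + d)
s(w) = 6 (s(w) = -1/2 + (1/4)*26 = -1/2 + 13/2 = 6)
K*(E(7) + 39*5) + s(u(3)) = -591*(1/(-9 + 7) + 39*5) + 6 = -591*(1/(-2) + 195) + 6 = -591*(-1/2 + 195) + 6 = -591*389/2 + 6 = -229899/2 + 6 = -229887/2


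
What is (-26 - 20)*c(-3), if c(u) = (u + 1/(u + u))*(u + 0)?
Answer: -437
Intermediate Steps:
c(u) = u*(u + 1/(2*u)) (c(u) = (u + 1/(2*u))*u = u*(u + 1/(2*u)))
(-26 - 20)*c(-3) = (-26 - 20)*(½ + (-3)²) = -46*(½ + 9) = -46*19/2 = -437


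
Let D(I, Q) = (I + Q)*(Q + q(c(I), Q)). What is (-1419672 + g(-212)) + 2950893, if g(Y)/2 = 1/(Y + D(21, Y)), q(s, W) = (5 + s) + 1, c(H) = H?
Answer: 53781075185/35123 ≈ 1.5312e+6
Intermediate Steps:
q(s, W) = 6 + s
D(I, Q) = (I + Q)*(6 + I + Q) (D(I, Q) = (I + Q)*(Q + (6 + I)) = (I + Q)*(6 + I + Q))
g(Y) = 2/(567 + Y² + 49*Y) (g(Y) = 2/(Y + (Y² + 21*Y + 21*(6 + 21) + Y*(6 + 21))) = 2/(Y + (Y² + 21*Y + 21*27 + Y*27)) = 2/(Y + (Y² + 21*Y + 567 + 27*Y)) = 2/(Y + (567 + Y² + 48*Y)) = 2/(567 + Y² + 49*Y))
(-1419672 + g(-212)) + 2950893 = (-1419672 + 2/(567 + (-212)² + 49*(-212))) + 2950893 = (-1419672 + 2/(567 + 44944 - 10388)) + 2950893 = (-1419672 + 2/35123) + 2950893 = -49863139654/35123 + 2950893 = 53781075185/35123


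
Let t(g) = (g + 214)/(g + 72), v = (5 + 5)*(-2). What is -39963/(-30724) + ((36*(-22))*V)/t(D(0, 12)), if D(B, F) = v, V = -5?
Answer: 3167219451/2980228 ≈ 1062.7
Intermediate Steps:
v = -20 (v = 10*(-2) = -20)
D(B, F) = -20
t(g) = (214 + g)/(72 + g)
-39963/(-30724) + ((36*(-22))*V)/t(D(0, 12)) = -39963/(-30724) + ((36*(-22))*(-5))/(((214 - 20)/(72 - 20))) = -39963*(-1/30724) + (-792*(-5))/((194/52)) = 39963/30724 + 3960/(((1/52)*194)) = 39963/30724 + 3960/(97/26) = 39963/30724 + 3960*(26/97) = 39963/30724 + 102960/97 = 3167219451/2980228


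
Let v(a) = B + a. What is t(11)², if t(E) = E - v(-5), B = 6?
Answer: 100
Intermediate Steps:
v(a) = 6 + a
t(E) = -1 + E (t(E) = E - (6 - 5) = E - 1*1 = E - 1 = -1 + E)
t(11)² = (-1 + 11)² = 10² = 100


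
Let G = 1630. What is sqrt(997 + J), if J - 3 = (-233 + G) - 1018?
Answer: sqrt(1379) ≈ 37.135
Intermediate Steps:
J = 382 (J = 3 + ((-233 + 1630) - 1018) = 3 + (1397 - 1018) = 3 + 379 = 382)
sqrt(997 + J) = sqrt(997 + 382) = sqrt(1379)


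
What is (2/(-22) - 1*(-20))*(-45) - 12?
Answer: -9987/11 ≈ -907.91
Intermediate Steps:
(2/(-22) - 1*(-20))*(-45) - 12 = (2*(-1/22) + 20)*(-45) - 12 = (-1/11 + 20)*(-45) - 12 = (219/11)*(-45) - 12 = -9855/11 - 12 = -9987/11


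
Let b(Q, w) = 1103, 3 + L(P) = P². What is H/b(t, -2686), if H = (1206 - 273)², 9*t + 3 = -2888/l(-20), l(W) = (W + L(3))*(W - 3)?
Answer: 870489/1103 ≈ 789.20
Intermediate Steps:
L(P) = -3 + P²
l(W) = (-3 + W)*(6 + W) (l(W) = (W + (-3 + 3²))*(W - 3) = (W + (-3 + 9))*(-3 + W) = (W + 6)*(-3 + W) = (6 + W)*(-3 + W) = (-3 + W)*(6 + W))
t = -1927/1449 (t = -⅓ + (-2888/(-18 + (-20)² + 3*(-20)))/9 = -⅓ + (-2888/(-18 + 400 - 60))/9 = -⅓ + (-2888/322)/9 = -⅓ + (-2888*1/322)/9 = -⅓ + (⅑)*(-1444/161) = -⅓ - 1444/1449 = -1927/1449 ≈ -1.3299)
H = 870489 (H = 933² = 870489)
H/b(t, -2686) = 870489/1103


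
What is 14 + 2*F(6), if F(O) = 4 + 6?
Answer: 34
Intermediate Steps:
F(O) = 10
14 + 2*F(6) = 14 + 2*10 = 14 + 20 = 34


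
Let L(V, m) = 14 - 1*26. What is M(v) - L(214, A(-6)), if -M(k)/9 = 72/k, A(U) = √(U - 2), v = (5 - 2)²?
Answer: -60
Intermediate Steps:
v = 9 (v = 3² = 9)
A(U) = √(-2 + U)
M(k) = -648/k
L(V, m) = -12 (L(V, m) = 14 - 26 = -12)
M(v) - L(214, A(-6)) = -648/9 - 1*(-12) = -648*⅑ + 12 = -72 + 12 = -60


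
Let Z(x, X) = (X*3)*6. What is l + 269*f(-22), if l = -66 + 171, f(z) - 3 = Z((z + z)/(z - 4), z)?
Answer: -105612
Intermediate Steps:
Z(x, X) = 18*X (Z(x, X) = (3*X)*6 = 18*X)
f(z) = 3 + 18*z
l = 105
l + 269*f(-22) = 105 + 269*(3 + 18*(-22)) = 105 + 269*(3 - 396) = 105 + 269*(-393) = 105 - 105717 = -105612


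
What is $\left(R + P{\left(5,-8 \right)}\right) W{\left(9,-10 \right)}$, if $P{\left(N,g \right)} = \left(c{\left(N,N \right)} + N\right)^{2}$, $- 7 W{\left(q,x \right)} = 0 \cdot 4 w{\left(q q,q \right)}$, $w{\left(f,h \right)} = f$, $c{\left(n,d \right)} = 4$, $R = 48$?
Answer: $0$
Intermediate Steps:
$W{\left(q,x \right)} = 0$ ($W{\left(q,x \right)} = - \frac{0 \cdot 4 q q}{7} = - \frac{0 q^{2}}{7} = \left(- \frac{1}{7}\right) 0 = 0$)
$P{\left(N,g \right)} = \left(4 + N\right)^{2}$
$\left(R + P{\left(5,-8 \right)}\right) W{\left(9,-10 \right)} = \left(48 + \left(4 + 5\right)^{2}\right) 0 = \left(48 + 9^{2}\right) 0 = \left(48 + 81\right) 0 = 129 \cdot 0 = 0$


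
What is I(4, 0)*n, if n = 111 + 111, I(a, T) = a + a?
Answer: 1776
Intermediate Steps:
I(a, T) = 2*a
n = 222
I(4, 0)*n = (2*4)*222 = 8*222 = 1776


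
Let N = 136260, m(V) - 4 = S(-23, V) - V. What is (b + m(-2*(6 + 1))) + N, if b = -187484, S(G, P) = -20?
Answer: -51226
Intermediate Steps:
m(V) = -16 - V (m(V) = 4 + (-20 - V) = -16 - V)
(b + m(-2*(6 + 1))) + N = (-187484 + (-16 - (-2)*(6 + 1))) + 136260 = (-187484 + (-16 - (-2)*7)) + 136260 = (-187484 + (-16 - 1*(-14))) + 136260 = (-187484 + (-16 + 14)) + 136260 = (-187484 - 2) + 136260 = -187486 + 136260 = -51226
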